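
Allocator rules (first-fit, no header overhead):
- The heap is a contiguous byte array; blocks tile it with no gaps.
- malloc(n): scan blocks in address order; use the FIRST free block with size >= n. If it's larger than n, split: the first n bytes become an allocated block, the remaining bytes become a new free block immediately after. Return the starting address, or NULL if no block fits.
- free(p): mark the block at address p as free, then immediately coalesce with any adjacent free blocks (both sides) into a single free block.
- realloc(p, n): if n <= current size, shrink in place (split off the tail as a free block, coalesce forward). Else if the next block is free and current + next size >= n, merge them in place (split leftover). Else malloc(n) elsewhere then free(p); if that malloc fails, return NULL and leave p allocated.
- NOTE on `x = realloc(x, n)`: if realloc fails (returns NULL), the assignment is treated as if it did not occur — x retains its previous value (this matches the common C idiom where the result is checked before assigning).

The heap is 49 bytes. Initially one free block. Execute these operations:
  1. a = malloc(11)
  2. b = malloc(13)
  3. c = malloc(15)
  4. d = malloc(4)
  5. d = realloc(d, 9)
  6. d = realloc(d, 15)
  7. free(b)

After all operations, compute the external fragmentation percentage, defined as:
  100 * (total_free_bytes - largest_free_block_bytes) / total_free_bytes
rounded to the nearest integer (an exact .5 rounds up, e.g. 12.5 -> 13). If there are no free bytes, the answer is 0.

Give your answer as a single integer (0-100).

Op 1: a = malloc(11) -> a = 0; heap: [0-10 ALLOC][11-48 FREE]
Op 2: b = malloc(13) -> b = 11; heap: [0-10 ALLOC][11-23 ALLOC][24-48 FREE]
Op 3: c = malloc(15) -> c = 24; heap: [0-10 ALLOC][11-23 ALLOC][24-38 ALLOC][39-48 FREE]
Op 4: d = malloc(4) -> d = 39; heap: [0-10 ALLOC][11-23 ALLOC][24-38 ALLOC][39-42 ALLOC][43-48 FREE]
Op 5: d = realloc(d, 9) -> d = 39; heap: [0-10 ALLOC][11-23 ALLOC][24-38 ALLOC][39-47 ALLOC][48-48 FREE]
Op 6: d = realloc(d, 15) -> NULL (d unchanged); heap: [0-10 ALLOC][11-23 ALLOC][24-38 ALLOC][39-47 ALLOC][48-48 FREE]
Op 7: free(b) -> (freed b); heap: [0-10 ALLOC][11-23 FREE][24-38 ALLOC][39-47 ALLOC][48-48 FREE]
Free blocks: [13 1] total_free=14 largest=13 -> 100*(14-13)/14 = 100/14 ≈ 7.143 -> rounds to 7

Answer: 7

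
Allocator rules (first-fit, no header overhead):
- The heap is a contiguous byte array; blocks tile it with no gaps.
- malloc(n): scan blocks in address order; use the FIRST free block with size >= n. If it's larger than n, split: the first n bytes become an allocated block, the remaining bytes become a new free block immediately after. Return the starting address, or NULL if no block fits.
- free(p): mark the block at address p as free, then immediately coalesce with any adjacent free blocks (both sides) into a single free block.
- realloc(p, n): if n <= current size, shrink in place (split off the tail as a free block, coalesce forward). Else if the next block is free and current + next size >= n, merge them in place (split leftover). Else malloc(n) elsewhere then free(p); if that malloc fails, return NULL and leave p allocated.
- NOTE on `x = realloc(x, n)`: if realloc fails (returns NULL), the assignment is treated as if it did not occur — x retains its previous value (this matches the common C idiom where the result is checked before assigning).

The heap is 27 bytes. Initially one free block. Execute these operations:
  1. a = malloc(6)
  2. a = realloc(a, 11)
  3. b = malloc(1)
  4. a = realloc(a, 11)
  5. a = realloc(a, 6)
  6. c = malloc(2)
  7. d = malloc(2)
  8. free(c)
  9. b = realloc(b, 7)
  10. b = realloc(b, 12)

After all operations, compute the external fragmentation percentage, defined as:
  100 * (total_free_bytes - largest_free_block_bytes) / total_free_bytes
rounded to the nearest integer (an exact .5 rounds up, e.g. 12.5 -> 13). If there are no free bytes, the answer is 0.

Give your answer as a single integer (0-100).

Op 1: a = malloc(6) -> a = 0; heap: [0-5 ALLOC][6-26 FREE]
Op 2: a = realloc(a, 11) -> a = 0; heap: [0-10 ALLOC][11-26 FREE]
Op 3: b = malloc(1) -> b = 11; heap: [0-10 ALLOC][11-11 ALLOC][12-26 FREE]
Op 4: a = realloc(a, 11) -> a = 0; heap: [0-10 ALLOC][11-11 ALLOC][12-26 FREE]
Op 5: a = realloc(a, 6) -> a = 0; heap: [0-5 ALLOC][6-10 FREE][11-11 ALLOC][12-26 FREE]
Op 6: c = malloc(2) -> c = 6; heap: [0-5 ALLOC][6-7 ALLOC][8-10 FREE][11-11 ALLOC][12-26 FREE]
Op 7: d = malloc(2) -> d = 8; heap: [0-5 ALLOC][6-7 ALLOC][8-9 ALLOC][10-10 FREE][11-11 ALLOC][12-26 FREE]
Op 8: free(c) -> (freed c); heap: [0-5 ALLOC][6-7 FREE][8-9 ALLOC][10-10 FREE][11-11 ALLOC][12-26 FREE]
Op 9: b = realloc(b, 7) -> b = 11; heap: [0-5 ALLOC][6-7 FREE][8-9 ALLOC][10-10 FREE][11-17 ALLOC][18-26 FREE]
Op 10: b = realloc(b, 12) -> b = 11; heap: [0-5 ALLOC][6-7 FREE][8-9 ALLOC][10-10 FREE][11-22 ALLOC][23-26 FREE]
Free blocks: [2 1 4] total_free=7 largest=4 -> 100*(7-4)/7 = 300/7 ≈ 42.857 -> rounds to 43

Answer: 43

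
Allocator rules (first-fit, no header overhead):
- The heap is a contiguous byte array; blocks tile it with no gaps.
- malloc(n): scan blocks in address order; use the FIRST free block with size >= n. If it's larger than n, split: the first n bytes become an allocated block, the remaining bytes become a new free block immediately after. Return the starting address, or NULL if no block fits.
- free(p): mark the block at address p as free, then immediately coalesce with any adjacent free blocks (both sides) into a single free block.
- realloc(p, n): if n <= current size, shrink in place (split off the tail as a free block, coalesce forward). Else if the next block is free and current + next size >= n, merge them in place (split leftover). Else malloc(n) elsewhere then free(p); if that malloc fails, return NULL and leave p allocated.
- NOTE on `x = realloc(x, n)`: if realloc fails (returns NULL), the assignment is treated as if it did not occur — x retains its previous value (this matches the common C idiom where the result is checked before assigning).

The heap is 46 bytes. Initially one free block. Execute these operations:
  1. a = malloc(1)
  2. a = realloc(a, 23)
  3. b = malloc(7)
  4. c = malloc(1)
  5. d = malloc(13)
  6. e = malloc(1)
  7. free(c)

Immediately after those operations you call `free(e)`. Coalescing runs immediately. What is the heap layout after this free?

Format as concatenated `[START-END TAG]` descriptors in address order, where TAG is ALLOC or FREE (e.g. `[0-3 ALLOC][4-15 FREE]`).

Answer: [0-22 ALLOC][23-29 ALLOC][30-30 FREE][31-43 ALLOC][44-45 FREE]

Derivation:
Op 1: a = malloc(1) -> a = 0; heap: [0-0 ALLOC][1-45 FREE]
Op 2: a = realloc(a, 23) -> a = 0; heap: [0-22 ALLOC][23-45 FREE]
Op 3: b = malloc(7) -> b = 23; heap: [0-22 ALLOC][23-29 ALLOC][30-45 FREE]
Op 4: c = malloc(1) -> c = 30; heap: [0-22 ALLOC][23-29 ALLOC][30-30 ALLOC][31-45 FREE]
Op 5: d = malloc(13) -> d = 31; heap: [0-22 ALLOC][23-29 ALLOC][30-30 ALLOC][31-43 ALLOC][44-45 FREE]
Op 6: e = malloc(1) -> e = 44; heap: [0-22 ALLOC][23-29 ALLOC][30-30 ALLOC][31-43 ALLOC][44-44 ALLOC][45-45 FREE]
Op 7: free(c) -> (freed c); heap: [0-22 ALLOC][23-29 ALLOC][30-30 FREE][31-43 ALLOC][44-44 ALLOC][45-45 FREE]
free(e): e = 44 -> block [44-44 ALLOC]; mark free, coalesce with adjacent free neighbors -> [0-22 ALLOC][23-29 ALLOC][30-30 FREE][31-43 ALLOC][44-45 FREE]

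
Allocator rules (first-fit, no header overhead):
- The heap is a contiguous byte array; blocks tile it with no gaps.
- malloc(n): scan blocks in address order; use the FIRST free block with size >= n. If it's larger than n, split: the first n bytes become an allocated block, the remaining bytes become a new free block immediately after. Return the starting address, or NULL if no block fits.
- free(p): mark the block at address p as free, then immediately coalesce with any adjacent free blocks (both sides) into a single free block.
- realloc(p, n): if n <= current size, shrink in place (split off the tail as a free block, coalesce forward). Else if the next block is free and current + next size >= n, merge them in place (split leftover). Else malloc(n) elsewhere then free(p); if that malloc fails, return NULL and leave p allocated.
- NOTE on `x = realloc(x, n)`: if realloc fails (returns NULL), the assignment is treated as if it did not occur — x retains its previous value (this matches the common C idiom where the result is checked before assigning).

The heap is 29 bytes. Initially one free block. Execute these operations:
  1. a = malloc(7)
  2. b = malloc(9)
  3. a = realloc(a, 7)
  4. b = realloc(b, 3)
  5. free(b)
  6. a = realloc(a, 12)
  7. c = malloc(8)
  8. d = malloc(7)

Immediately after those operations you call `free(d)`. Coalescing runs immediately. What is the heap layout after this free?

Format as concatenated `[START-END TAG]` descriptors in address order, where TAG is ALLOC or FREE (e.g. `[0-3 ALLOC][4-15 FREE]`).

Op 1: a = malloc(7) -> a = 0; heap: [0-6 ALLOC][7-28 FREE]
Op 2: b = malloc(9) -> b = 7; heap: [0-6 ALLOC][7-15 ALLOC][16-28 FREE]
Op 3: a = realloc(a, 7) -> a = 0; heap: [0-6 ALLOC][7-15 ALLOC][16-28 FREE]
Op 4: b = realloc(b, 3) -> b = 7; heap: [0-6 ALLOC][7-9 ALLOC][10-28 FREE]
Op 5: free(b) -> (freed b); heap: [0-6 ALLOC][7-28 FREE]
Op 6: a = realloc(a, 12) -> a = 0; heap: [0-11 ALLOC][12-28 FREE]
Op 7: c = malloc(8) -> c = 12; heap: [0-11 ALLOC][12-19 ALLOC][20-28 FREE]
Op 8: d = malloc(7) -> d = 20; heap: [0-11 ALLOC][12-19 ALLOC][20-26 ALLOC][27-28 FREE]
free(d): d = 20 -> block [20-26 ALLOC]; mark free, coalesce with adjacent free neighbors -> [0-11 ALLOC][12-19 ALLOC][20-28 FREE]

Answer: [0-11 ALLOC][12-19 ALLOC][20-28 FREE]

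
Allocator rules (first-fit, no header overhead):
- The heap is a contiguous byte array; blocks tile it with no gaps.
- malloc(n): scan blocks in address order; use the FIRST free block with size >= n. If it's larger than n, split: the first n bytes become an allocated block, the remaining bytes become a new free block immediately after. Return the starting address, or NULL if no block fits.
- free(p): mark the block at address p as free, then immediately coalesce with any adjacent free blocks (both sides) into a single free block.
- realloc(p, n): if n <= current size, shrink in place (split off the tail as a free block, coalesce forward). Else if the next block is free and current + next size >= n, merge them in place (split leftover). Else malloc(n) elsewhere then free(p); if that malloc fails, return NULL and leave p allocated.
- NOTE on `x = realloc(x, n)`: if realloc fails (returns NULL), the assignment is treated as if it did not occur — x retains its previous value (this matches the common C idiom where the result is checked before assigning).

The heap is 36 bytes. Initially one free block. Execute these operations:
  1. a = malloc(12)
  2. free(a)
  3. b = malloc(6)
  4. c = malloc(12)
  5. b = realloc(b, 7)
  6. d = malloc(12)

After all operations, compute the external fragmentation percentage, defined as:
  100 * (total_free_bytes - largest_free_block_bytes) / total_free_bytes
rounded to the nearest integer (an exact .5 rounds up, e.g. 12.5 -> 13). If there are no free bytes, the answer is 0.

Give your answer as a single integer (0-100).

Op 1: a = malloc(12) -> a = 0; heap: [0-11 ALLOC][12-35 FREE]
Op 2: free(a) -> (freed a); heap: [0-35 FREE]
Op 3: b = malloc(6) -> b = 0; heap: [0-5 ALLOC][6-35 FREE]
Op 4: c = malloc(12) -> c = 6; heap: [0-5 ALLOC][6-17 ALLOC][18-35 FREE]
Op 5: b = realloc(b, 7) -> b = 18; heap: [0-5 FREE][6-17 ALLOC][18-24 ALLOC][25-35 FREE]
Op 6: d = malloc(12) -> d = NULL; heap: [0-5 FREE][6-17 ALLOC][18-24 ALLOC][25-35 FREE]
Free blocks: [6 11] total_free=17 largest=11 -> 100*(17-11)/17 = 600/17 ≈ 35.294 -> rounds to 35

Answer: 35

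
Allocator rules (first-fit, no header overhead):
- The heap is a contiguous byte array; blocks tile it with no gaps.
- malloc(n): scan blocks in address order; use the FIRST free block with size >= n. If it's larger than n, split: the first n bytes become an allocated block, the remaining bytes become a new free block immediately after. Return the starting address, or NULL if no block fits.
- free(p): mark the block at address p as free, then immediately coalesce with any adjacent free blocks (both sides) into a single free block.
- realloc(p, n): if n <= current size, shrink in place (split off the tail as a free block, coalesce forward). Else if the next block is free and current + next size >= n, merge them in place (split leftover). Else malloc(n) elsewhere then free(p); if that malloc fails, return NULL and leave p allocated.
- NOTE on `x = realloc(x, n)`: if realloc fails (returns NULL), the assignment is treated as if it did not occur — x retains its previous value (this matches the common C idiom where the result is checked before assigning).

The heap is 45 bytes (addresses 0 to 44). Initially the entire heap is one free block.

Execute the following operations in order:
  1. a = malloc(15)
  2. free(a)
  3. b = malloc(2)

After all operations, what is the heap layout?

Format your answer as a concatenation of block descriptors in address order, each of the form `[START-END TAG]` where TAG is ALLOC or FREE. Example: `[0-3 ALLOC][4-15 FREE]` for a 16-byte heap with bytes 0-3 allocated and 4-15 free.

Op 1: a = malloc(15) -> a = 0; heap: [0-14 ALLOC][15-44 FREE]
Op 2: free(a) -> (freed a); heap: [0-44 FREE]
Op 3: b = malloc(2) -> b = 0; heap: [0-1 ALLOC][2-44 FREE]

Answer: [0-1 ALLOC][2-44 FREE]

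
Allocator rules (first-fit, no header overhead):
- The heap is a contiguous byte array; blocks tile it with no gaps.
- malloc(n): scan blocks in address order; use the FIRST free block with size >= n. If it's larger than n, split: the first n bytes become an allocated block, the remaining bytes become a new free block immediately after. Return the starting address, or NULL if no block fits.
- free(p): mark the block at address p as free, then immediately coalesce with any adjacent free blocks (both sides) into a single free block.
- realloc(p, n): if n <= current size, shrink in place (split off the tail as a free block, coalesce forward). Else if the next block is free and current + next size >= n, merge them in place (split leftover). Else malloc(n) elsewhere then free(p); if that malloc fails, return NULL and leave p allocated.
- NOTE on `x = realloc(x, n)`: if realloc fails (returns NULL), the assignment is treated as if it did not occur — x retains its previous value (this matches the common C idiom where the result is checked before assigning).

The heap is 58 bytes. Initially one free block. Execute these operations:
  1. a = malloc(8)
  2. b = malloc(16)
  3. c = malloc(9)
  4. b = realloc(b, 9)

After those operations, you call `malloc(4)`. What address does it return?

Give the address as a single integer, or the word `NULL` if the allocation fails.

Op 1: a = malloc(8) -> a = 0; heap: [0-7 ALLOC][8-57 FREE]
Op 2: b = malloc(16) -> b = 8; heap: [0-7 ALLOC][8-23 ALLOC][24-57 FREE]
Op 3: c = malloc(9) -> c = 24; heap: [0-7 ALLOC][8-23 ALLOC][24-32 ALLOC][33-57 FREE]
Op 4: b = realloc(b, 9) -> b = 8; heap: [0-7 ALLOC][8-16 ALLOC][17-23 FREE][24-32 ALLOC][33-57 FREE]
malloc(4): first-fit scan over [0-7 ALLOC][8-16 ALLOC][17-23 FREE][24-32 ALLOC][33-57 FREE] -> 17

Answer: 17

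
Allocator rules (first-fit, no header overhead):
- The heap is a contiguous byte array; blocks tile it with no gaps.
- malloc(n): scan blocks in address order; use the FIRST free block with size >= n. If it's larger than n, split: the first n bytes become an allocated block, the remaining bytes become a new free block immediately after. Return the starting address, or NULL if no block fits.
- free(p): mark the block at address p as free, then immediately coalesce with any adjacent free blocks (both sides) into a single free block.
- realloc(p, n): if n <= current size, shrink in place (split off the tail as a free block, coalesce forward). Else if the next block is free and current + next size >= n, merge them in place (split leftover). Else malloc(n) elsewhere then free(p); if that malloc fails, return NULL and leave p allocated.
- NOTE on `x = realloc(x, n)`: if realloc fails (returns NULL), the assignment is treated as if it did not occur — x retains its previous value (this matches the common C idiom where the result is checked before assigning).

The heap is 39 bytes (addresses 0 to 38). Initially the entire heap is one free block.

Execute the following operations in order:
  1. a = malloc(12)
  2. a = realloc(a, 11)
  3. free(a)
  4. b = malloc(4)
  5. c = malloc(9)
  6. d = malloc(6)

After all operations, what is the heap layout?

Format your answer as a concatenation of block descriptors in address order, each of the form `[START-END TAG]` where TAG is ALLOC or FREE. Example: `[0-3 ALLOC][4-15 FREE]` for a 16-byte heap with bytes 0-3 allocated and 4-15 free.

Op 1: a = malloc(12) -> a = 0; heap: [0-11 ALLOC][12-38 FREE]
Op 2: a = realloc(a, 11) -> a = 0; heap: [0-10 ALLOC][11-38 FREE]
Op 3: free(a) -> (freed a); heap: [0-38 FREE]
Op 4: b = malloc(4) -> b = 0; heap: [0-3 ALLOC][4-38 FREE]
Op 5: c = malloc(9) -> c = 4; heap: [0-3 ALLOC][4-12 ALLOC][13-38 FREE]
Op 6: d = malloc(6) -> d = 13; heap: [0-3 ALLOC][4-12 ALLOC][13-18 ALLOC][19-38 FREE]

Answer: [0-3 ALLOC][4-12 ALLOC][13-18 ALLOC][19-38 FREE]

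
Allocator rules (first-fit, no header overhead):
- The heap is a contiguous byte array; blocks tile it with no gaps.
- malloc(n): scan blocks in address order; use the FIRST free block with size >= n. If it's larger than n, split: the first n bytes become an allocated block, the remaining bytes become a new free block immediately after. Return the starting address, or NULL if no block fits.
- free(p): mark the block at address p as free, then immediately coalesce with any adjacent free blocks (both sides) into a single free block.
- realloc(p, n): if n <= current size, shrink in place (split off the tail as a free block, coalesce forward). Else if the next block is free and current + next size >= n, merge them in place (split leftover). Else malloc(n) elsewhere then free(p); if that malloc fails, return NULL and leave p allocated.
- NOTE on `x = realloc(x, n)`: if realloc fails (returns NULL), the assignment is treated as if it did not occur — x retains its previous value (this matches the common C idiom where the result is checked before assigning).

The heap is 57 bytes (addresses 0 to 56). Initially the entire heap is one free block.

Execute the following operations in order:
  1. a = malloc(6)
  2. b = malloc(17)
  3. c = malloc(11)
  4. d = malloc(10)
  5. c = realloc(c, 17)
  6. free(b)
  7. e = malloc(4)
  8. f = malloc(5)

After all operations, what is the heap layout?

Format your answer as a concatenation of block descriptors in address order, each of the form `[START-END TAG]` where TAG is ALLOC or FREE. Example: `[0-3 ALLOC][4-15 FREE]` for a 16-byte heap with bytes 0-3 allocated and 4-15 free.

Op 1: a = malloc(6) -> a = 0; heap: [0-5 ALLOC][6-56 FREE]
Op 2: b = malloc(17) -> b = 6; heap: [0-5 ALLOC][6-22 ALLOC][23-56 FREE]
Op 3: c = malloc(11) -> c = 23; heap: [0-5 ALLOC][6-22 ALLOC][23-33 ALLOC][34-56 FREE]
Op 4: d = malloc(10) -> d = 34; heap: [0-5 ALLOC][6-22 ALLOC][23-33 ALLOC][34-43 ALLOC][44-56 FREE]
Op 5: c = realloc(c, 17) -> NULL (c unchanged); heap: [0-5 ALLOC][6-22 ALLOC][23-33 ALLOC][34-43 ALLOC][44-56 FREE]
Op 6: free(b) -> (freed b); heap: [0-5 ALLOC][6-22 FREE][23-33 ALLOC][34-43 ALLOC][44-56 FREE]
Op 7: e = malloc(4) -> e = 6; heap: [0-5 ALLOC][6-9 ALLOC][10-22 FREE][23-33 ALLOC][34-43 ALLOC][44-56 FREE]
Op 8: f = malloc(5) -> f = 10; heap: [0-5 ALLOC][6-9 ALLOC][10-14 ALLOC][15-22 FREE][23-33 ALLOC][34-43 ALLOC][44-56 FREE]

Answer: [0-5 ALLOC][6-9 ALLOC][10-14 ALLOC][15-22 FREE][23-33 ALLOC][34-43 ALLOC][44-56 FREE]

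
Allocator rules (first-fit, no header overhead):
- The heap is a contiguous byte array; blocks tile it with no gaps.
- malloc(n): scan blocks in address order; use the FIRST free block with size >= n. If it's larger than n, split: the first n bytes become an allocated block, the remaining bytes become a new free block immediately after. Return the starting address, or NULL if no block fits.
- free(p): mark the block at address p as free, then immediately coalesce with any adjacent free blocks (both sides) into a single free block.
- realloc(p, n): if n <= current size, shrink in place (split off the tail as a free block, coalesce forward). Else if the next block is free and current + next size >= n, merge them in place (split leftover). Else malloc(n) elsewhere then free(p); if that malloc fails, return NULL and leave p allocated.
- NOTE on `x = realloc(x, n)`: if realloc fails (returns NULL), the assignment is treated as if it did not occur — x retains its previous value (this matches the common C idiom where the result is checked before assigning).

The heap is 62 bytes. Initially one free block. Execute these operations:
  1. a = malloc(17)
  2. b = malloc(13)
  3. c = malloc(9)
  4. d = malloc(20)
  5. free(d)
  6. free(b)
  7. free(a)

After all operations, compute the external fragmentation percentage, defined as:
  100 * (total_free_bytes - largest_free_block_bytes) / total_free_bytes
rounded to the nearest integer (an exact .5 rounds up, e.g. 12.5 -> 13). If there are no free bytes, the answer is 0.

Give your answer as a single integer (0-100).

Answer: 43

Derivation:
Op 1: a = malloc(17) -> a = 0; heap: [0-16 ALLOC][17-61 FREE]
Op 2: b = malloc(13) -> b = 17; heap: [0-16 ALLOC][17-29 ALLOC][30-61 FREE]
Op 3: c = malloc(9) -> c = 30; heap: [0-16 ALLOC][17-29 ALLOC][30-38 ALLOC][39-61 FREE]
Op 4: d = malloc(20) -> d = 39; heap: [0-16 ALLOC][17-29 ALLOC][30-38 ALLOC][39-58 ALLOC][59-61 FREE]
Op 5: free(d) -> (freed d); heap: [0-16 ALLOC][17-29 ALLOC][30-38 ALLOC][39-61 FREE]
Op 6: free(b) -> (freed b); heap: [0-16 ALLOC][17-29 FREE][30-38 ALLOC][39-61 FREE]
Op 7: free(a) -> (freed a); heap: [0-29 FREE][30-38 ALLOC][39-61 FREE]
Free blocks: [30 23] total_free=53 largest=30 -> 100*(53-30)/53 = 2300/53 ≈ 43.396 -> rounds to 43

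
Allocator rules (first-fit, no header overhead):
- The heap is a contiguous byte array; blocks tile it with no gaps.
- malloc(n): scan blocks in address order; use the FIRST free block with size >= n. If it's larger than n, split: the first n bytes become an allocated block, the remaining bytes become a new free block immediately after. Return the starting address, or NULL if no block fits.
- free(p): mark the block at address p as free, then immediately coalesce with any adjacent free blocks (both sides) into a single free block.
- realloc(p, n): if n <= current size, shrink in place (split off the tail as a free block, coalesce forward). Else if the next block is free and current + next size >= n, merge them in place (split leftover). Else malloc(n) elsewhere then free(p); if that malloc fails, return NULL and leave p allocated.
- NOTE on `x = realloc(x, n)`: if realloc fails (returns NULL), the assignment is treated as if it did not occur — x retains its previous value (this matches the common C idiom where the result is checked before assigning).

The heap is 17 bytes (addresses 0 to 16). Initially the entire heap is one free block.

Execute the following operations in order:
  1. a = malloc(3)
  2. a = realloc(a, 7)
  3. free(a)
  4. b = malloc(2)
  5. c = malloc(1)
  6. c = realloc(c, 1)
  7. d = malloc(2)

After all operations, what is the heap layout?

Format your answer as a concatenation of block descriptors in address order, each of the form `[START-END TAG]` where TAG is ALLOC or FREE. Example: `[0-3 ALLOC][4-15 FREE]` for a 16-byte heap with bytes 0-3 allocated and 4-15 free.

Answer: [0-1 ALLOC][2-2 ALLOC][3-4 ALLOC][5-16 FREE]

Derivation:
Op 1: a = malloc(3) -> a = 0; heap: [0-2 ALLOC][3-16 FREE]
Op 2: a = realloc(a, 7) -> a = 0; heap: [0-6 ALLOC][7-16 FREE]
Op 3: free(a) -> (freed a); heap: [0-16 FREE]
Op 4: b = malloc(2) -> b = 0; heap: [0-1 ALLOC][2-16 FREE]
Op 5: c = malloc(1) -> c = 2; heap: [0-1 ALLOC][2-2 ALLOC][3-16 FREE]
Op 6: c = realloc(c, 1) -> c = 2; heap: [0-1 ALLOC][2-2 ALLOC][3-16 FREE]
Op 7: d = malloc(2) -> d = 3; heap: [0-1 ALLOC][2-2 ALLOC][3-4 ALLOC][5-16 FREE]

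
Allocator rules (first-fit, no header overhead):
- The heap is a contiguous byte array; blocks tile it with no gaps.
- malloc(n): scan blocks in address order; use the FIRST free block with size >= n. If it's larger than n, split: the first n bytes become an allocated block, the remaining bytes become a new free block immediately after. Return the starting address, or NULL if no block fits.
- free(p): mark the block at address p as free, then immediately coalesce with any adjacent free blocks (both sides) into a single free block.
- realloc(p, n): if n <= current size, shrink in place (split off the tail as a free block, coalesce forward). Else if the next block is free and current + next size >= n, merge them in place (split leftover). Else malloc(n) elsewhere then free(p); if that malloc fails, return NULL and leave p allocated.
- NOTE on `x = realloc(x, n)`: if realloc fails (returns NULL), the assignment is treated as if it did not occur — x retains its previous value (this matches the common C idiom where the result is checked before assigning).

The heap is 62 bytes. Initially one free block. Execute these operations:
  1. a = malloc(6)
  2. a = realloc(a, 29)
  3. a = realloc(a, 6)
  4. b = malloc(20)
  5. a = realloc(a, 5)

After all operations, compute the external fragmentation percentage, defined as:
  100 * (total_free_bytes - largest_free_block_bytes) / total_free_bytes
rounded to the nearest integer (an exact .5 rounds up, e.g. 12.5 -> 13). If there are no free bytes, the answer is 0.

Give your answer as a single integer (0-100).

Op 1: a = malloc(6) -> a = 0; heap: [0-5 ALLOC][6-61 FREE]
Op 2: a = realloc(a, 29) -> a = 0; heap: [0-28 ALLOC][29-61 FREE]
Op 3: a = realloc(a, 6) -> a = 0; heap: [0-5 ALLOC][6-61 FREE]
Op 4: b = malloc(20) -> b = 6; heap: [0-5 ALLOC][6-25 ALLOC][26-61 FREE]
Op 5: a = realloc(a, 5) -> a = 0; heap: [0-4 ALLOC][5-5 FREE][6-25 ALLOC][26-61 FREE]
Free blocks: [1 36] total_free=37 largest=36 -> 100*(37-36)/37 = 100/37 ≈ 2.703 -> rounds to 3

Answer: 3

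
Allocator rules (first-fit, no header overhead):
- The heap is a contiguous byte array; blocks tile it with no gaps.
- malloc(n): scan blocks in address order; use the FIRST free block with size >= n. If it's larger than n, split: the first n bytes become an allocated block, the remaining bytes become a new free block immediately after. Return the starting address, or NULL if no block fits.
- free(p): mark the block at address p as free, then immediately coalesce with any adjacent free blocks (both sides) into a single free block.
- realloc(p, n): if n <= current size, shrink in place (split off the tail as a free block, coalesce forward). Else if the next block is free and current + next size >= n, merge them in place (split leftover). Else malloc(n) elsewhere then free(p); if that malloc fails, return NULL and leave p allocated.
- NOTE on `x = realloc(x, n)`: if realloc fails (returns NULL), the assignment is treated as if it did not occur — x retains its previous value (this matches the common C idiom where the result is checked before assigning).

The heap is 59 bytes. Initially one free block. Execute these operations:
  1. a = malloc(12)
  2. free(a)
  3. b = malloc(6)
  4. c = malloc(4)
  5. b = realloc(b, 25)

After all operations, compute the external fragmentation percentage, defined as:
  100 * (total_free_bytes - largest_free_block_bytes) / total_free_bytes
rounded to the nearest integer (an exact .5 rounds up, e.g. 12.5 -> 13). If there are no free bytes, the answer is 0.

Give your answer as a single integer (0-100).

Op 1: a = malloc(12) -> a = 0; heap: [0-11 ALLOC][12-58 FREE]
Op 2: free(a) -> (freed a); heap: [0-58 FREE]
Op 3: b = malloc(6) -> b = 0; heap: [0-5 ALLOC][6-58 FREE]
Op 4: c = malloc(4) -> c = 6; heap: [0-5 ALLOC][6-9 ALLOC][10-58 FREE]
Op 5: b = realloc(b, 25) -> b = 10; heap: [0-5 FREE][6-9 ALLOC][10-34 ALLOC][35-58 FREE]
Free blocks: [6 24] total_free=30 largest=24 -> 100*(30-24)/30 = 600/30 = 20

Answer: 20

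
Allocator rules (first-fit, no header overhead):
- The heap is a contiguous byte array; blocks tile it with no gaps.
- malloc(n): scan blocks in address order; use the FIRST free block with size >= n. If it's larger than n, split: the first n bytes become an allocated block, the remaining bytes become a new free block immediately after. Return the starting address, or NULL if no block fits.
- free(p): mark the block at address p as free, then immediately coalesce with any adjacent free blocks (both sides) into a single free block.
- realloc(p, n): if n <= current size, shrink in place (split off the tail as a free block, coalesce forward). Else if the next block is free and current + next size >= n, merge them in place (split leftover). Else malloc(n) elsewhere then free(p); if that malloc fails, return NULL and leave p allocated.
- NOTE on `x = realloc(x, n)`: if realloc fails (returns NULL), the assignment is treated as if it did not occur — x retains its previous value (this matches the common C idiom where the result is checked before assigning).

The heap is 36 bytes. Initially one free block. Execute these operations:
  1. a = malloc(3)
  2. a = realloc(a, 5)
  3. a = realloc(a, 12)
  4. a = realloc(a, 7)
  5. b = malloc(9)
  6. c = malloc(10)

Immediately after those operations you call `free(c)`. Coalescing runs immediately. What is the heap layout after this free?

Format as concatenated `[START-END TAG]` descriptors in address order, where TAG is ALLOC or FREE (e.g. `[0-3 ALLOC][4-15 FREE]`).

Answer: [0-6 ALLOC][7-15 ALLOC][16-35 FREE]

Derivation:
Op 1: a = malloc(3) -> a = 0; heap: [0-2 ALLOC][3-35 FREE]
Op 2: a = realloc(a, 5) -> a = 0; heap: [0-4 ALLOC][5-35 FREE]
Op 3: a = realloc(a, 12) -> a = 0; heap: [0-11 ALLOC][12-35 FREE]
Op 4: a = realloc(a, 7) -> a = 0; heap: [0-6 ALLOC][7-35 FREE]
Op 5: b = malloc(9) -> b = 7; heap: [0-6 ALLOC][7-15 ALLOC][16-35 FREE]
Op 6: c = malloc(10) -> c = 16; heap: [0-6 ALLOC][7-15 ALLOC][16-25 ALLOC][26-35 FREE]
free(c): c = 16 -> block [16-25 ALLOC]; mark free, coalesce with adjacent free neighbors -> [0-6 ALLOC][7-15 ALLOC][16-35 FREE]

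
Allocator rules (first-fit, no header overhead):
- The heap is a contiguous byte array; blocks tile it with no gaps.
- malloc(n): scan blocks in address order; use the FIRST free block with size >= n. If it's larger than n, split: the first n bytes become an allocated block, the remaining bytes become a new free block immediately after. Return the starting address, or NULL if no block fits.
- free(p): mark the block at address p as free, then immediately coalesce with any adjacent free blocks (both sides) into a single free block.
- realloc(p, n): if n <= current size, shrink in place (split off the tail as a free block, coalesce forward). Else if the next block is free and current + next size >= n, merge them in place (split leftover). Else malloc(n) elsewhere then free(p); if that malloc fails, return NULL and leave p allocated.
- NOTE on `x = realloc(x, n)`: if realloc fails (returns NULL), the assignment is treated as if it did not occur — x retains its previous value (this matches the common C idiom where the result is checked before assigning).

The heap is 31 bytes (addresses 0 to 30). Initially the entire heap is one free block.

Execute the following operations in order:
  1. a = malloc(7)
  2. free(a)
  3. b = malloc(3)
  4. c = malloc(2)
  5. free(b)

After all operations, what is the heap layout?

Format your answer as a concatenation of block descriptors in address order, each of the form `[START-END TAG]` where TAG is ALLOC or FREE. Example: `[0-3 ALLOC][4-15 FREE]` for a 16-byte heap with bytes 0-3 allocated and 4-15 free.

Op 1: a = malloc(7) -> a = 0; heap: [0-6 ALLOC][7-30 FREE]
Op 2: free(a) -> (freed a); heap: [0-30 FREE]
Op 3: b = malloc(3) -> b = 0; heap: [0-2 ALLOC][3-30 FREE]
Op 4: c = malloc(2) -> c = 3; heap: [0-2 ALLOC][3-4 ALLOC][5-30 FREE]
Op 5: free(b) -> (freed b); heap: [0-2 FREE][3-4 ALLOC][5-30 FREE]

Answer: [0-2 FREE][3-4 ALLOC][5-30 FREE]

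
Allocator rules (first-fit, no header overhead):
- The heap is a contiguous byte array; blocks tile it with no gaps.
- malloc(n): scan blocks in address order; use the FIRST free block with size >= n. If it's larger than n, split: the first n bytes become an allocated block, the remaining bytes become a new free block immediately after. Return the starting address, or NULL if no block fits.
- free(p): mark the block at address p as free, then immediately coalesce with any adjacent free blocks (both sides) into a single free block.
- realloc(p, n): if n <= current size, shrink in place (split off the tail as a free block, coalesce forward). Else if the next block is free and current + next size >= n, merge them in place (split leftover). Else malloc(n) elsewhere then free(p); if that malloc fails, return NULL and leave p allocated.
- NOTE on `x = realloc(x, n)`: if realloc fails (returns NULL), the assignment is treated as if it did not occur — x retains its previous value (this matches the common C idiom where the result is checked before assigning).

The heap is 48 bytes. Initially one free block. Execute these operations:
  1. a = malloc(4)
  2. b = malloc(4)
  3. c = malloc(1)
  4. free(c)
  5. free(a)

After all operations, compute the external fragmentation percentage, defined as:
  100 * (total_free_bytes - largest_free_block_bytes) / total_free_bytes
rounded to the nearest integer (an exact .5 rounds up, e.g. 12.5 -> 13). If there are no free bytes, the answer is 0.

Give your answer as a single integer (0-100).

Answer: 9

Derivation:
Op 1: a = malloc(4) -> a = 0; heap: [0-3 ALLOC][4-47 FREE]
Op 2: b = malloc(4) -> b = 4; heap: [0-3 ALLOC][4-7 ALLOC][8-47 FREE]
Op 3: c = malloc(1) -> c = 8; heap: [0-3 ALLOC][4-7 ALLOC][8-8 ALLOC][9-47 FREE]
Op 4: free(c) -> (freed c); heap: [0-3 ALLOC][4-7 ALLOC][8-47 FREE]
Op 5: free(a) -> (freed a); heap: [0-3 FREE][4-7 ALLOC][8-47 FREE]
Free blocks: [4 40] total_free=44 largest=40 -> 100*(44-40)/44 = 400/44 ≈ 9.091 -> rounds to 9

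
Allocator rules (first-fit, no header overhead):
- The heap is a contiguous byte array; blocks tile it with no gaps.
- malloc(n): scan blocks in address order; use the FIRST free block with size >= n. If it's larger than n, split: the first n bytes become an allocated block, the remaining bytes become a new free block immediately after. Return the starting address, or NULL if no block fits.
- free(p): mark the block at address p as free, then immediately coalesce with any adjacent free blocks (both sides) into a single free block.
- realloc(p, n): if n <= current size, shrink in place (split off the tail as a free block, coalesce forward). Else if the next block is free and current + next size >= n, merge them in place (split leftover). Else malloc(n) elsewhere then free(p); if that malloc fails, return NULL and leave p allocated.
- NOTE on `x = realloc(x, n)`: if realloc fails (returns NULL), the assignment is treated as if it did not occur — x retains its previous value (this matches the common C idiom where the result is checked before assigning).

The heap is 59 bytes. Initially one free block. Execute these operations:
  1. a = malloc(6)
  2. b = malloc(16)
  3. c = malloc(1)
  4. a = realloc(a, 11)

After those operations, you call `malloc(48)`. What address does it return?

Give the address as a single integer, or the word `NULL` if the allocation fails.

Op 1: a = malloc(6) -> a = 0; heap: [0-5 ALLOC][6-58 FREE]
Op 2: b = malloc(16) -> b = 6; heap: [0-5 ALLOC][6-21 ALLOC][22-58 FREE]
Op 3: c = malloc(1) -> c = 22; heap: [0-5 ALLOC][6-21 ALLOC][22-22 ALLOC][23-58 FREE]
Op 4: a = realloc(a, 11) -> a = 23; heap: [0-5 FREE][6-21 ALLOC][22-22 ALLOC][23-33 ALLOC][34-58 FREE]
malloc(48): first-fit scan over [0-5 FREE][6-21 ALLOC][22-22 ALLOC][23-33 ALLOC][34-58 FREE] -> NULL

Answer: NULL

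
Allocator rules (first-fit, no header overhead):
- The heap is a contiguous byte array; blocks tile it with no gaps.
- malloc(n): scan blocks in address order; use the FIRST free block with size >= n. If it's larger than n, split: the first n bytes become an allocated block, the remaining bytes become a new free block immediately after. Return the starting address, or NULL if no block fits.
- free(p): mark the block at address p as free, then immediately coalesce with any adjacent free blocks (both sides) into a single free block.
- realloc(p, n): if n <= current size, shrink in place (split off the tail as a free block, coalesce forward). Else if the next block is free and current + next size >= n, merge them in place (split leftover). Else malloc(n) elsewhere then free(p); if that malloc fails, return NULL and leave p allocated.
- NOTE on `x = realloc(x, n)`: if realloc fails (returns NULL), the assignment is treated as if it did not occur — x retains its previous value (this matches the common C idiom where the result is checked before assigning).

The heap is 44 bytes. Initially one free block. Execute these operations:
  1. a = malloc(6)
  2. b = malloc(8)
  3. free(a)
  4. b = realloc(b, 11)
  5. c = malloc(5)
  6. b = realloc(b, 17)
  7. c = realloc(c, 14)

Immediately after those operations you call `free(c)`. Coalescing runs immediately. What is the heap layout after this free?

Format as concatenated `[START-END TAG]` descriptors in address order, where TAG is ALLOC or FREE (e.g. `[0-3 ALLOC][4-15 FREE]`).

Op 1: a = malloc(6) -> a = 0; heap: [0-5 ALLOC][6-43 FREE]
Op 2: b = malloc(8) -> b = 6; heap: [0-5 ALLOC][6-13 ALLOC][14-43 FREE]
Op 3: free(a) -> (freed a); heap: [0-5 FREE][6-13 ALLOC][14-43 FREE]
Op 4: b = realloc(b, 11) -> b = 6; heap: [0-5 FREE][6-16 ALLOC][17-43 FREE]
Op 5: c = malloc(5) -> c = 0; heap: [0-4 ALLOC][5-5 FREE][6-16 ALLOC][17-43 FREE]
Op 6: b = realloc(b, 17) -> b = 6; heap: [0-4 ALLOC][5-5 FREE][6-22 ALLOC][23-43 FREE]
Op 7: c = realloc(c, 14) -> c = 23; heap: [0-5 FREE][6-22 ALLOC][23-36 ALLOC][37-43 FREE]
free(c): c = 23 -> block [23-36 ALLOC]; mark free, coalesce with adjacent free neighbors -> [0-5 FREE][6-22 ALLOC][23-43 FREE]

Answer: [0-5 FREE][6-22 ALLOC][23-43 FREE]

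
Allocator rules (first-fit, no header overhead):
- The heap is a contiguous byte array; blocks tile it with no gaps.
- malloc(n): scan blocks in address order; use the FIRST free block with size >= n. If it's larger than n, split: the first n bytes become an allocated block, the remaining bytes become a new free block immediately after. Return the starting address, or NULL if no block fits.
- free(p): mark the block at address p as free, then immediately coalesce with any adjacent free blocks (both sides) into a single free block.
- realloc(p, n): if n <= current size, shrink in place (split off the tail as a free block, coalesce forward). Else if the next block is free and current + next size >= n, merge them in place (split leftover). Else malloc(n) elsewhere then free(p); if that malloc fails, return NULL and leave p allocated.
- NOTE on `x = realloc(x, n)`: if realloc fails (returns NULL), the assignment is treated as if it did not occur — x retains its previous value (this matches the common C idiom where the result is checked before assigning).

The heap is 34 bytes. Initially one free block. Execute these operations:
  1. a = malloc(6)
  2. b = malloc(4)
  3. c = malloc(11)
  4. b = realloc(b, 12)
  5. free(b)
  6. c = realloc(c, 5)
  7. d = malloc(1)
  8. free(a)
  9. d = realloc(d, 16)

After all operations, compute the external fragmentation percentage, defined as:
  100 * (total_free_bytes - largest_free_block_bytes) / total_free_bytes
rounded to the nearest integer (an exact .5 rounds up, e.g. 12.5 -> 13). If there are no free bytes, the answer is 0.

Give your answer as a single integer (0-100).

Op 1: a = malloc(6) -> a = 0; heap: [0-5 ALLOC][6-33 FREE]
Op 2: b = malloc(4) -> b = 6; heap: [0-5 ALLOC][6-9 ALLOC][10-33 FREE]
Op 3: c = malloc(11) -> c = 10; heap: [0-5 ALLOC][6-9 ALLOC][10-20 ALLOC][21-33 FREE]
Op 4: b = realloc(b, 12) -> b = 21; heap: [0-5 ALLOC][6-9 FREE][10-20 ALLOC][21-32 ALLOC][33-33 FREE]
Op 5: free(b) -> (freed b); heap: [0-5 ALLOC][6-9 FREE][10-20 ALLOC][21-33 FREE]
Op 6: c = realloc(c, 5) -> c = 10; heap: [0-5 ALLOC][6-9 FREE][10-14 ALLOC][15-33 FREE]
Op 7: d = malloc(1) -> d = 6; heap: [0-5 ALLOC][6-6 ALLOC][7-9 FREE][10-14 ALLOC][15-33 FREE]
Op 8: free(a) -> (freed a); heap: [0-5 FREE][6-6 ALLOC][7-9 FREE][10-14 ALLOC][15-33 FREE]
Op 9: d = realloc(d, 16) -> d = 15; heap: [0-9 FREE][10-14 ALLOC][15-30 ALLOC][31-33 FREE]
Free blocks: [10 3] total_free=13 largest=10 -> 100*(13-10)/13 = 300/13 ≈ 23.077 -> rounds to 23

Answer: 23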